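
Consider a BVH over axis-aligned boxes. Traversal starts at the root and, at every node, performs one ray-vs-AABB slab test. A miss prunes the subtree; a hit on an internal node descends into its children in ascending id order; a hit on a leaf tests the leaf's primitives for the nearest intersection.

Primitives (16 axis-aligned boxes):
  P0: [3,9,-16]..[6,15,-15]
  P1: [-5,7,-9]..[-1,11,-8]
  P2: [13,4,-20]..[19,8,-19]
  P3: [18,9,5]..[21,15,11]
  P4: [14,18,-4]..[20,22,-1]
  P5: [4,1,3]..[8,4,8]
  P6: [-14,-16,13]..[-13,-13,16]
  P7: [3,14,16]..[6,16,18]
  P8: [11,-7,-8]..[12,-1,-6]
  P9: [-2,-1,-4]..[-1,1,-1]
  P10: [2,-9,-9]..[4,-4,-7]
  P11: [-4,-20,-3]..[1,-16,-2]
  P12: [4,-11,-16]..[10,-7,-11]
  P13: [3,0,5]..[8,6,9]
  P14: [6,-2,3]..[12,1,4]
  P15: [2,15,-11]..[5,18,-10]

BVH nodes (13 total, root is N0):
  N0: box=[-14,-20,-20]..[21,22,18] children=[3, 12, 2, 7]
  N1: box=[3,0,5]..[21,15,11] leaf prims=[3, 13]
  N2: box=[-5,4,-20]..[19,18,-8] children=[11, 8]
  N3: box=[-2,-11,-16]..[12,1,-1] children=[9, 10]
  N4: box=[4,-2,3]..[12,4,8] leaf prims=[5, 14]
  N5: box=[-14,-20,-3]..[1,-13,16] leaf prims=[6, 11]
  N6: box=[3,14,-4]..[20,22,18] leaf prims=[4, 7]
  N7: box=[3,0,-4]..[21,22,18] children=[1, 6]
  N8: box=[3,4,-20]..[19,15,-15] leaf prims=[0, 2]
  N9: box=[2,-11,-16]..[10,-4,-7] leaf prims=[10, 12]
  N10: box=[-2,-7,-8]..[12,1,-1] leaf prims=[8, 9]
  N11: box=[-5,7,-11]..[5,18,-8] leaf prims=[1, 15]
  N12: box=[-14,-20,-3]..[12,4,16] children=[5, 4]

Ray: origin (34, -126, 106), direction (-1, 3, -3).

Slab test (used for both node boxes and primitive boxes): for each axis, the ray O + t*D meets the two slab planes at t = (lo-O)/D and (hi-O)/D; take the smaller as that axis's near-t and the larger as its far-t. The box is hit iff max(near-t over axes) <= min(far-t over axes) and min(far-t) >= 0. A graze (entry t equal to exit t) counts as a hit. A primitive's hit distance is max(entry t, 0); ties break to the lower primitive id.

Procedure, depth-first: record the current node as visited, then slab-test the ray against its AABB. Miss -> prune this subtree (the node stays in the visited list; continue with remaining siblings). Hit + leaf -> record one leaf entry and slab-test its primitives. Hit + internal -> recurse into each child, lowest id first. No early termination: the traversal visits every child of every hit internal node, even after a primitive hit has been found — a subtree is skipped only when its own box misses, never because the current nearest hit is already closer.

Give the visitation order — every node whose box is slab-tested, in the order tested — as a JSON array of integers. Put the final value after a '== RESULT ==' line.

Trace the traversal:
N0 x:[13,48] y:[106/3,148/3] z:[88/3,42] -> hit [106/3,42], descend [2, 3, 7, 12]
  N2 x:[15,39] y:[130/3,48] z:[38,42] -> miss, prune
  N3 x:[22,36] y:[115/3,127/3] z:[107/3,122/3] -> miss, prune
  N7 x:[13,31] y:[42,148/3] z:[88/3,110/3] -> miss, prune
  N12 x:[22,48] y:[106/3,130/3] z:[30,109/3] -> hit [106/3,109/3], descend [4, 5]
    N4 x:[22,30] y:[124/3,130/3] z:[98/3,103/3] -> miss, prune
    N5 x:[33,48] y:[106/3,113/3] z:[30,109/3] -> hit [106/3,109/3] leaf, test {P6(miss), P11@t=36}

order=[0, 2, 3, 7, 12, 4, 5]  |boxes|=7  |leaves|=1  hit=P11

== RESULT ==
[0, 2, 3, 7, 12, 4, 5]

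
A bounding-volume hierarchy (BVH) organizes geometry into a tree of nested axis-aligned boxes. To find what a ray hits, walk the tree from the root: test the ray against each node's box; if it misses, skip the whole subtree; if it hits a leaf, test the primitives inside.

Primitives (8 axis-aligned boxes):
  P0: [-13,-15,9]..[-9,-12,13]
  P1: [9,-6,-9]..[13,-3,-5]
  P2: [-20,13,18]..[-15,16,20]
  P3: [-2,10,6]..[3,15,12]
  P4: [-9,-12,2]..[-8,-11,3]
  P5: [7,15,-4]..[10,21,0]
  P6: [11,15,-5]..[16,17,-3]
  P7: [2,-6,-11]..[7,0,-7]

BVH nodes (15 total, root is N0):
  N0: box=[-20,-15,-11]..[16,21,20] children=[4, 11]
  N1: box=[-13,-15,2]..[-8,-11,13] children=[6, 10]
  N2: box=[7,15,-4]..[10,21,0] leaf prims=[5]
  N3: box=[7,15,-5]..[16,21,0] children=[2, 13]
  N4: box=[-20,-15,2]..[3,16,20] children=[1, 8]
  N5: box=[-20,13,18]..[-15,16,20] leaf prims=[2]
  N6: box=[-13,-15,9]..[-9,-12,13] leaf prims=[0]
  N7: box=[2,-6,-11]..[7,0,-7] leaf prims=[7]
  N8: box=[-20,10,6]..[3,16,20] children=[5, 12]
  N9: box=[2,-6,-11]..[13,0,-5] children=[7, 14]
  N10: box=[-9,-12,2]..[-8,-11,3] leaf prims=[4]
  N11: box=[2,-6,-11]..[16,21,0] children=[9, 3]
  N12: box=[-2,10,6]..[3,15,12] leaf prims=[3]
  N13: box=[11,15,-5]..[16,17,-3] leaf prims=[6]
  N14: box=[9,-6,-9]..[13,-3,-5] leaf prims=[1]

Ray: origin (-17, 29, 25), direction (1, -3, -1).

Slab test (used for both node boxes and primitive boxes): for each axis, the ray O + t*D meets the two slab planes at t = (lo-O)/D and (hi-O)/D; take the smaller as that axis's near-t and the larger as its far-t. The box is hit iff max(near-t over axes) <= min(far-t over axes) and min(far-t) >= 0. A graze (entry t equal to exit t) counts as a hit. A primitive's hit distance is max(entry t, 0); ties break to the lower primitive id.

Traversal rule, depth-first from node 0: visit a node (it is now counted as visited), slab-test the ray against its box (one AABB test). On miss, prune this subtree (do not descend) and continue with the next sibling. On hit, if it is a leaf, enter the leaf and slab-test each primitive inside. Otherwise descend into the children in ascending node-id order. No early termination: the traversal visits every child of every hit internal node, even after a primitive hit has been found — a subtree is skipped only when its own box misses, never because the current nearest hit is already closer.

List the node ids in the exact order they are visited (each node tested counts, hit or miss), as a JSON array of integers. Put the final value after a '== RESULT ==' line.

Walk:
N0 x:[-3,33] y:[8/3,44/3] z:[5,36] -> hit [5,44/3], descend [4, 11]
  N4 x:[-3,20] y:[13/3,44/3] z:[5,23] -> hit [5,44/3], descend [1, 8]
    N1 x:[4,9] y:[40/3,44/3] z:[12,23] -> miss, prune
    N8 x:[-3,20] y:[13/3,19/3] z:[5,19] -> hit [5,19/3], descend [5, 12]
      N5 x:[-3,2] y:[13/3,16/3] z:[5,7] -> miss, prune
      N12 x:[15,20] y:[14/3,19/3] z:[13,19] -> miss, prune
  N11 x:[19,33] y:[8/3,35/3] z:[25,36] -> miss, prune

Visited [0, 4, 1, 8, 5, 12, 11]. Tests: 7 box, 0 leaf. Nearest: miss.

== RESULT ==
[0, 4, 1, 8, 5, 12, 11]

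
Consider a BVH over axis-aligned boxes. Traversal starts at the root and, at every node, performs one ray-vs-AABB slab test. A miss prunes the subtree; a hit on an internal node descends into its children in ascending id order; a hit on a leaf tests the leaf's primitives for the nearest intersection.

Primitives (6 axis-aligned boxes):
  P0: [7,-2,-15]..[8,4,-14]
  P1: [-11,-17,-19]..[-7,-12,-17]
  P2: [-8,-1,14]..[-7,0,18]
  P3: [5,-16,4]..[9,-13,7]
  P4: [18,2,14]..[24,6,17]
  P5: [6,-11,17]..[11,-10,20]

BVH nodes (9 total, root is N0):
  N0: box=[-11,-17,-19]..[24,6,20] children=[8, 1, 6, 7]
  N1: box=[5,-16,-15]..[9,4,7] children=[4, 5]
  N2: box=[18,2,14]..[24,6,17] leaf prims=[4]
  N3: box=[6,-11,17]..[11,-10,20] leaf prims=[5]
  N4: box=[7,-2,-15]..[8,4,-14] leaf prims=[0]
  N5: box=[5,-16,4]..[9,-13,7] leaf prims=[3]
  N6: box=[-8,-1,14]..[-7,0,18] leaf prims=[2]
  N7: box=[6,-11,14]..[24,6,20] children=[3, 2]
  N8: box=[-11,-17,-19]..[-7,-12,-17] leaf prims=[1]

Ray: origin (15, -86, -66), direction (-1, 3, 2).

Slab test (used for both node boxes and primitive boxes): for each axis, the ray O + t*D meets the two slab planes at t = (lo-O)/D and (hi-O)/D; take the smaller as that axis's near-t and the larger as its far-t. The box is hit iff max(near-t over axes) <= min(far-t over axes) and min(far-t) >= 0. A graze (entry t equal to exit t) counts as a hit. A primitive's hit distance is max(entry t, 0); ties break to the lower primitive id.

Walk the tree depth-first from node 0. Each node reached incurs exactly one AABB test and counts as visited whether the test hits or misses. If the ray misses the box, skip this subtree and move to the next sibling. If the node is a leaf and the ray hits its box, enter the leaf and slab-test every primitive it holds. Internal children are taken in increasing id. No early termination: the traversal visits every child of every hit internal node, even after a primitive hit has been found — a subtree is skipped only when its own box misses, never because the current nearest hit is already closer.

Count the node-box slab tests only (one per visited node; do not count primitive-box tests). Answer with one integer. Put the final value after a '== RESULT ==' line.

Walk:
N0 x:[-9,26] y:[23,92/3] z:[47/2,43] -> hit [47/2,26], descend [1, 6, 7, 8]
  N1 x:[6,10] y:[70/3,30] z:[51/2,73/2] -> miss, prune
  N6 x:[22,23] y:[85/3,86/3] z:[40,42] -> miss, prune
  N7 x:[-9,9] y:[25,92/3] z:[40,43] -> miss, prune
  N8 x:[22,26] y:[23,74/3] z:[47/2,49/2] -> hit [47/2,49/2] leaf, test {P1@t=47/2}

5 AABB tests over nodes [0, 1, 6, 7, 8]; 1 leaf entered; closest P1.

== RESULT ==
5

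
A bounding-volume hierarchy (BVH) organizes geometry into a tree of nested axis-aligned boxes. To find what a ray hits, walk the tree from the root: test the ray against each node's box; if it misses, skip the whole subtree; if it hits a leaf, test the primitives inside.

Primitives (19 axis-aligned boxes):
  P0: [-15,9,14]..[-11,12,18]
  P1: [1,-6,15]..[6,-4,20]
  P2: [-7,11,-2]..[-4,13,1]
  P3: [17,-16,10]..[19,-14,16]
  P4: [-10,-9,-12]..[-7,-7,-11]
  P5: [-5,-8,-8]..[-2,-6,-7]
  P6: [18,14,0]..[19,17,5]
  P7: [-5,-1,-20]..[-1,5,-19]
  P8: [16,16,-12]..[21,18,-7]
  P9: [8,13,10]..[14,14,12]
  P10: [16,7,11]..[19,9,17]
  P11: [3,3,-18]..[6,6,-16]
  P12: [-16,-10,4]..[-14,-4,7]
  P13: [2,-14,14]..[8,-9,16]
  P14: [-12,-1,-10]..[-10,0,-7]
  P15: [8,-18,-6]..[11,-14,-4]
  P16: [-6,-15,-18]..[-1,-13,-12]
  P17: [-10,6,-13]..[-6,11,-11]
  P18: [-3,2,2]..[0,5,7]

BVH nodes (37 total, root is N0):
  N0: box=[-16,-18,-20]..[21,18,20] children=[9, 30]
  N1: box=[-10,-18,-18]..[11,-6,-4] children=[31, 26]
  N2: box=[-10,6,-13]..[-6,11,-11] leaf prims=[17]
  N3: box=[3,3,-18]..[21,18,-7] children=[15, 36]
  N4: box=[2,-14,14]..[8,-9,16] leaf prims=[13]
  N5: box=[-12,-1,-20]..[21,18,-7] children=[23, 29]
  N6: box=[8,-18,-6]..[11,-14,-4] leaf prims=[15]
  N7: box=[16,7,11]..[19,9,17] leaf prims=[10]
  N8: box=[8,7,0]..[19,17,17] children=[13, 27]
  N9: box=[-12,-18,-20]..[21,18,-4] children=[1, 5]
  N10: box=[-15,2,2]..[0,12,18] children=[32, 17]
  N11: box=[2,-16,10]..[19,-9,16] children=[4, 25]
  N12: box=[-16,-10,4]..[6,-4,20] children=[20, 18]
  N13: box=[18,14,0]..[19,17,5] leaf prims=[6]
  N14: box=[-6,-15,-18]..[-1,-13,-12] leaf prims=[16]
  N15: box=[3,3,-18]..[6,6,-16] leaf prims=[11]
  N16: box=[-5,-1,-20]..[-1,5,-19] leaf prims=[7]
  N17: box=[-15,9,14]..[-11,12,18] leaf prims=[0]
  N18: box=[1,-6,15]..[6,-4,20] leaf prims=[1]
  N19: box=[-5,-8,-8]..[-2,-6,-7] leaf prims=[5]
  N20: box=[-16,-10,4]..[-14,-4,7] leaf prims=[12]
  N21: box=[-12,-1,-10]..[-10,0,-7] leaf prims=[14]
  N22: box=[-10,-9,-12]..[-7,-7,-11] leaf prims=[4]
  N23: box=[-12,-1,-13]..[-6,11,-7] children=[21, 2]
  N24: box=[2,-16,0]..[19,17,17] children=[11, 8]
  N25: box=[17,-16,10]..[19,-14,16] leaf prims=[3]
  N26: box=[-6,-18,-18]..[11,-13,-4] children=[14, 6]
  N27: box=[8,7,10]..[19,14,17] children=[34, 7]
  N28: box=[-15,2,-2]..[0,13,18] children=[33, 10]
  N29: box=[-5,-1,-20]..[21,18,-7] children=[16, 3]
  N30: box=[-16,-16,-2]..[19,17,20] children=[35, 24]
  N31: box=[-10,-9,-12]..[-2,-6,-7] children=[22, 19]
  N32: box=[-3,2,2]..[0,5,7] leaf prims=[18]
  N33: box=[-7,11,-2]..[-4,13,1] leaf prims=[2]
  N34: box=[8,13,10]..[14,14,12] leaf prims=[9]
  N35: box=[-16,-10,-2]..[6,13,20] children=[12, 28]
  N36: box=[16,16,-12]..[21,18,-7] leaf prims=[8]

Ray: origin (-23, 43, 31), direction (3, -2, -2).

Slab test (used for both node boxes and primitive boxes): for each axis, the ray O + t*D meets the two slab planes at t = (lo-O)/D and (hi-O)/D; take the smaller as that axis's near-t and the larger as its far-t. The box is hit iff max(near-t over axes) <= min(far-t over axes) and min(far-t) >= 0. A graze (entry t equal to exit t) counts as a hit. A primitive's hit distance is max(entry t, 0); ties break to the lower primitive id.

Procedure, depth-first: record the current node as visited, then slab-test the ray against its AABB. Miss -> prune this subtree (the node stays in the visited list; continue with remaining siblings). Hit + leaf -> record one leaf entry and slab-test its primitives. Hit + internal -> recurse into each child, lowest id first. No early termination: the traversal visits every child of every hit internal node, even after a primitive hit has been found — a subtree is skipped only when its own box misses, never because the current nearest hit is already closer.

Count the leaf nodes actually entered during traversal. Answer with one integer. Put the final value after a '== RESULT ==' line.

Trace the traversal:
N0 x:[7/3,44/3] y:[25/2,61/2] z:[11/2,51/2] -> hit [25/2,44/3], descend [9, 30]
  N9 x:[11/3,44/3] y:[25/2,61/2] z:[35/2,51/2] -> miss, prune
  N30 x:[7/3,14] y:[13,59/2] z:[11/2,33/2] -> hit [13,14], descend [24, 35]
    N24 x:[25/3,14] y:[13,59/2] z:[7,31/2] -> hit [13,14], descend [8, 11]
      N8 x:[31/3,14] y:[13,18] z:[7,31/2] -> hit [13,14], descend [13, 27]
        N13 x:[41/3,14] y:[13,29/2] z:[13,31/2] -> hit [41/3,14] leaf, test {P6@t=41/3}
        N27 x:[31/3,14] y:[29/2,18] z:[7,21/2] -> miss, prune
      N11 x:[25/3,14] y:[26,59/2] z:[15/2,21/2] -> miss, prune
    N35 x:[7/3,29/3] y:[15,53/2] z:[11/2,33/2] -> miss, prune

Summary -> nodes [0, 9, 30, 24, 8, 13, 27, 11, 35]; box-tests=9; leaf-entries=1; first=P6

== RESULT ==
1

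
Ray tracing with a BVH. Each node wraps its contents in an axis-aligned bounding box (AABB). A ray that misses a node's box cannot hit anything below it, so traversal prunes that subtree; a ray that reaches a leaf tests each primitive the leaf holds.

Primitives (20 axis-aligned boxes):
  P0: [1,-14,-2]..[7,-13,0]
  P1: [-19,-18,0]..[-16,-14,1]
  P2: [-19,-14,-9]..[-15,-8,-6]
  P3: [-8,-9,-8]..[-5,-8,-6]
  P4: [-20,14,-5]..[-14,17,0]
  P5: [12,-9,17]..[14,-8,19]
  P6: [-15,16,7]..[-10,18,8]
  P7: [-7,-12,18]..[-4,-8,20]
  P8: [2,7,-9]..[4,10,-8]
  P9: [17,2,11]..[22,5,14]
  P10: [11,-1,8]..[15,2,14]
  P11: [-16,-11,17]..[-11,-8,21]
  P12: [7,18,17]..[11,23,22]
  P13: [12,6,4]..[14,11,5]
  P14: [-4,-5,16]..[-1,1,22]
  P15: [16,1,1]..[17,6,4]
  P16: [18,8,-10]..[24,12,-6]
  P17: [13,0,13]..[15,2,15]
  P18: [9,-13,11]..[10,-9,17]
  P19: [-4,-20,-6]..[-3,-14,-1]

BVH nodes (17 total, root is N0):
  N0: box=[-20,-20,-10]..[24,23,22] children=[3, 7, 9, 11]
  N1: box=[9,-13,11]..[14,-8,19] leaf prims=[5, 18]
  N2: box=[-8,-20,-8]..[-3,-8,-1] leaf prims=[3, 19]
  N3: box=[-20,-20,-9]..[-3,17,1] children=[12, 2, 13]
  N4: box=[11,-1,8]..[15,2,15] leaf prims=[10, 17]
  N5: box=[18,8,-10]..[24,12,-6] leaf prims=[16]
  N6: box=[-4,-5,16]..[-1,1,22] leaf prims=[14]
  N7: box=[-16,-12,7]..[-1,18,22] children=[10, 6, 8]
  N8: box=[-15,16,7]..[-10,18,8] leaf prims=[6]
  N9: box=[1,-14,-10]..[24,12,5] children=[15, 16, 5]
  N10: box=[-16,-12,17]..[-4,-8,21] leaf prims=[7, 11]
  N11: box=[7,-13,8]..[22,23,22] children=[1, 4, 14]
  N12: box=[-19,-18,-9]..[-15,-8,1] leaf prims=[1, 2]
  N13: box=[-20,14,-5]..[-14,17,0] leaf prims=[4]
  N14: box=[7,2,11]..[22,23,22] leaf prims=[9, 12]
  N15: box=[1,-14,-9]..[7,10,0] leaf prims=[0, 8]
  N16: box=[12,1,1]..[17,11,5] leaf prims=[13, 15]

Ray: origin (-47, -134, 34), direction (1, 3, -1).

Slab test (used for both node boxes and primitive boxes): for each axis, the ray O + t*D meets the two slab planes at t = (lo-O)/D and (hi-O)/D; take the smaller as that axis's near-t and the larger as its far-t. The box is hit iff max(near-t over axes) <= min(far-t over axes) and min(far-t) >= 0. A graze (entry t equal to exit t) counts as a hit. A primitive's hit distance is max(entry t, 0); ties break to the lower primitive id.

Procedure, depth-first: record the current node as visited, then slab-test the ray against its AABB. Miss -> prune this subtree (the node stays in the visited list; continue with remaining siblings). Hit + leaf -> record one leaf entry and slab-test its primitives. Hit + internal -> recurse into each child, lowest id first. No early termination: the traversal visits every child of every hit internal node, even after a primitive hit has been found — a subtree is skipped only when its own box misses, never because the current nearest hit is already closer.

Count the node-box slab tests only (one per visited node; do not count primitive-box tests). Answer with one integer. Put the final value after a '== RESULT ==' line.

Trace the traversal:
N0 x:[27,71] y:[38,157/3] z:[12,44] -> hit [38,44], descend [3, 7, 9, 11]
  N3 x:[27,44] y:[38,151/3] z:[33,43] -> hit [38,43], descend [2, 12, 13]
    N2 x:[39,44] y:[38,42] z:[35,42] -> hit [39,42] leaf, test {P3@t=125/3, P19(miss)}
    N12 x:[28,32] y:[116/3,42] z:[33,43] -> miss, prune
    N13 x:[27,33] y:[148/3,151/3] z:[34,39] -> miss, prune
  N7 x:[31,46] y:[122/3,152/3] z:[12,27] -> miss, prune
  N9 x:[48,71] y:[40,146/3] z:[29,44] -> miss, prune
  N11 x:[54,69] y:[121/3,157/3] z:[12,26] -> miss, prune

Summary -> nodes [0, 3, 2, 12, 13, 7, 9, 11]; box-tests=8; leaf-entries=1; first=P3

== RESULT ==
8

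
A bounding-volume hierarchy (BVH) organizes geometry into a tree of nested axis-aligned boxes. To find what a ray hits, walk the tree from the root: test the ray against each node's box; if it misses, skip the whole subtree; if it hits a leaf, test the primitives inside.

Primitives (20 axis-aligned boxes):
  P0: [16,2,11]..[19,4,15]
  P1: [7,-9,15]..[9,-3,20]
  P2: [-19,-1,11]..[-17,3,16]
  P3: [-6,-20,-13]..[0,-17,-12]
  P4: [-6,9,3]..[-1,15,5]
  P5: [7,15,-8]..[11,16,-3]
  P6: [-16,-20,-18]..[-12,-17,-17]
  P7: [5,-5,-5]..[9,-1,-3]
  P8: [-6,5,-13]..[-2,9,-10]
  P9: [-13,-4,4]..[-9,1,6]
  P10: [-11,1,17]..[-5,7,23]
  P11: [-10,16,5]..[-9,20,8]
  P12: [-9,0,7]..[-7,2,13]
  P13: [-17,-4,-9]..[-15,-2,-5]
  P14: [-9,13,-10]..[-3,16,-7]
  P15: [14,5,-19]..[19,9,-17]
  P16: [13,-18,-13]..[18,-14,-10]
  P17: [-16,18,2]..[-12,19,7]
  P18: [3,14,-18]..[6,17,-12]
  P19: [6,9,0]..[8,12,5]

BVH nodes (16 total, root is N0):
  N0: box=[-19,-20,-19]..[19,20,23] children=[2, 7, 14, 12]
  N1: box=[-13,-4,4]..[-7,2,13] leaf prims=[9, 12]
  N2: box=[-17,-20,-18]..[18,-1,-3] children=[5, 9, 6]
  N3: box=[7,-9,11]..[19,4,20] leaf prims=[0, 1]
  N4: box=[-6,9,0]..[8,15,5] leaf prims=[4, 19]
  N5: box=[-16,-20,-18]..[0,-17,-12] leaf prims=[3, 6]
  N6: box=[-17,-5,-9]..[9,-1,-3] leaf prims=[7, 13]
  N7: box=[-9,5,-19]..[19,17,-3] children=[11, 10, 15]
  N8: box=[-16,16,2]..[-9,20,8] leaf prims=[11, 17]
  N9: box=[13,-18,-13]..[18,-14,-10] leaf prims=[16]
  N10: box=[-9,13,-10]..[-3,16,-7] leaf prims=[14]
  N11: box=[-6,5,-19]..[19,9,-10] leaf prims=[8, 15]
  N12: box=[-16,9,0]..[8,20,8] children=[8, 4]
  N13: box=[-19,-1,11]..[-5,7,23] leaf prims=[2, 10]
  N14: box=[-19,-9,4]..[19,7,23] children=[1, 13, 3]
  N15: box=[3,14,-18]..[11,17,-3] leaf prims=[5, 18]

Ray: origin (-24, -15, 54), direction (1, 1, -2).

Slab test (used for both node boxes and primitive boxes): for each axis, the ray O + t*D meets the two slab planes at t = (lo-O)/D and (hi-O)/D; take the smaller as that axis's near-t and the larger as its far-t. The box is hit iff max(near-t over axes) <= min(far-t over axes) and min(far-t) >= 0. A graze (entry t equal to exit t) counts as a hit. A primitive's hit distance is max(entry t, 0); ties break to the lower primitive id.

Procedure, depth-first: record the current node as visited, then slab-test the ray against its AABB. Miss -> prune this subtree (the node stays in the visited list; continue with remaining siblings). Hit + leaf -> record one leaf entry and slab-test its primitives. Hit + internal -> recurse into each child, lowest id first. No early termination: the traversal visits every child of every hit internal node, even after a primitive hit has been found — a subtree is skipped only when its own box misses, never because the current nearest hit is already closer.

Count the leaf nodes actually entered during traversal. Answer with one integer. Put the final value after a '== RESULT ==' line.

Traverse from the root:
N0 x:[5,43] y:[-5,35] z:[31/2,73/2] -> hit [31/2,35], descend [2, 7, 12, 14]
  N2 x:[7,42] y:[-5,14] z:[57/2,36] -> miss, prune
  N7 x:[15,43] y:[20,32] z:[57/2,73/2] -> hit [57/2,32], descend [10, 11, 15]
    N10 x:[15,21] y:[28,31] z:[61/2,32] -> miss, prune
    N11 x:[18,43] y:[20,24] z:[32,73/2] -> miss, prune
    N15 x:[27,35] y:[29,32] z:[57/2,36] -> hit [29,32] leaf, test {P5@t=31, P18(miss)}
  N12 x:[8,32] y:[24,35] z:[23,27] -> hit [24,27], descend [4, 8]
    N4 x:[18,32] y:[24,30] z:[49/2,27] -> hit [49/2,27] leaf, test {P4(miss), P19(miss)}
    N8 x:[8,15] y:[31,35] z:[23,26] -> miss, prune
  N14 x:[5,43] y:[6,22] z:[31/2,25] -> hit [31/2,22], descend [1, 3, 13]
    N1 x:[11,17] y:[11,17] z:[41/2,25] -> miss, prune
    N3 x:[31,43] y:[6,19] z:[17,43/2] -> miss, prune
    N13 x:[5,19] y:[14,22] z:[31/2,43/2] -> hit [31/2,19] leaf, test {P2(miss), P10@t=16}

order=[0, 2, 7, 10, 11, 15, 12, 4, 8, 14, 1, 3, 13]  |boxes|=13  |leaves|=3  hit=P10

== RESULT ==
3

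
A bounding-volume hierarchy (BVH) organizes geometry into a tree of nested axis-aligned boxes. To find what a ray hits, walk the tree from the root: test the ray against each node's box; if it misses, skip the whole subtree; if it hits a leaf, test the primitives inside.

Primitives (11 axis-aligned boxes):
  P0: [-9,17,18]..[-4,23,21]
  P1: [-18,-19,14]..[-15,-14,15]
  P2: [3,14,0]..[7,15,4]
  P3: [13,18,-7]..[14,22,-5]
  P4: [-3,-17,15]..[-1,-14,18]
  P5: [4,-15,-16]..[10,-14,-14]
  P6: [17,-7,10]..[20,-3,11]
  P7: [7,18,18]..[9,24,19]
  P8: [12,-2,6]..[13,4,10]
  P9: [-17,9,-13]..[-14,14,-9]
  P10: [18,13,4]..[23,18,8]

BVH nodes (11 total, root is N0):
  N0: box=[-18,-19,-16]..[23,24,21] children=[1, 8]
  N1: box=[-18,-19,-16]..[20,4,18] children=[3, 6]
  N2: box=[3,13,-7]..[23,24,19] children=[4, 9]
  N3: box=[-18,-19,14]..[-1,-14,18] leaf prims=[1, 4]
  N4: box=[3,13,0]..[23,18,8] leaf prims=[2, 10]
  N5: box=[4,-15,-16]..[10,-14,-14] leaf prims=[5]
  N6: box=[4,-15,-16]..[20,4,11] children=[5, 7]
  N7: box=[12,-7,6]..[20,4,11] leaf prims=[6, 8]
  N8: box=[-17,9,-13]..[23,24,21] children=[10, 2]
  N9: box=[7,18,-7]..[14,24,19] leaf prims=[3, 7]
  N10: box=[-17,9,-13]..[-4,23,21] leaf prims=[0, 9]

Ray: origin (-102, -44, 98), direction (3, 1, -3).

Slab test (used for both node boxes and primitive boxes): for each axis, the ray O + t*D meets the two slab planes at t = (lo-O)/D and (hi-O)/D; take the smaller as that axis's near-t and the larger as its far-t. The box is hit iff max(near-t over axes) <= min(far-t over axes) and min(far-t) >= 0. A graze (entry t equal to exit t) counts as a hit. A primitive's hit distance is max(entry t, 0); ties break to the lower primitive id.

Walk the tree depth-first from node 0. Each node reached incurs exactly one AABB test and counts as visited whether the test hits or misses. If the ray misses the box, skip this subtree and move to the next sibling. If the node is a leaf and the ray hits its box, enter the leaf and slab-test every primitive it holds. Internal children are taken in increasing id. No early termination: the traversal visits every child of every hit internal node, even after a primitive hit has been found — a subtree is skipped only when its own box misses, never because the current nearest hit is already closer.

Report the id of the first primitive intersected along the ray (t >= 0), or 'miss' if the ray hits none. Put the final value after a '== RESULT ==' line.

Walk:
N0 x:[28,125/3] y:[25,68] z:[77/3,38] -> hit [28,38], descend [1, 8]
  N1 x:[28,122/3] y:[25,48] z:[80/3,38] -> hit [28,38], descend [3, 6]
    N3 x:[28,101/3] y:[25,30] z:[80/3,28] -> hit [28,28] leaf, test {P1@t=28, P4(miss)}
    N6 x:[106/3,122/3] y:[29,48] z:[29,38] -> hit [106/3,38], descend [5, 7]
      N5 x:[106/3,112/3] y:[29,30] z:[112/3,38] -> miss, prune
      N7 x:[38,122/3] y:[37,48] z:[29,92/3] -> miss, prune
  N8 x:[85/3,125/3] y:[53,68] z:[77/3,37] -> miss, prune

Visited [0, 1, 3, 6, 5, 7, 8]. Tests: 7 box, 1 leaf. Nearest: P1.

== RESULT ==
1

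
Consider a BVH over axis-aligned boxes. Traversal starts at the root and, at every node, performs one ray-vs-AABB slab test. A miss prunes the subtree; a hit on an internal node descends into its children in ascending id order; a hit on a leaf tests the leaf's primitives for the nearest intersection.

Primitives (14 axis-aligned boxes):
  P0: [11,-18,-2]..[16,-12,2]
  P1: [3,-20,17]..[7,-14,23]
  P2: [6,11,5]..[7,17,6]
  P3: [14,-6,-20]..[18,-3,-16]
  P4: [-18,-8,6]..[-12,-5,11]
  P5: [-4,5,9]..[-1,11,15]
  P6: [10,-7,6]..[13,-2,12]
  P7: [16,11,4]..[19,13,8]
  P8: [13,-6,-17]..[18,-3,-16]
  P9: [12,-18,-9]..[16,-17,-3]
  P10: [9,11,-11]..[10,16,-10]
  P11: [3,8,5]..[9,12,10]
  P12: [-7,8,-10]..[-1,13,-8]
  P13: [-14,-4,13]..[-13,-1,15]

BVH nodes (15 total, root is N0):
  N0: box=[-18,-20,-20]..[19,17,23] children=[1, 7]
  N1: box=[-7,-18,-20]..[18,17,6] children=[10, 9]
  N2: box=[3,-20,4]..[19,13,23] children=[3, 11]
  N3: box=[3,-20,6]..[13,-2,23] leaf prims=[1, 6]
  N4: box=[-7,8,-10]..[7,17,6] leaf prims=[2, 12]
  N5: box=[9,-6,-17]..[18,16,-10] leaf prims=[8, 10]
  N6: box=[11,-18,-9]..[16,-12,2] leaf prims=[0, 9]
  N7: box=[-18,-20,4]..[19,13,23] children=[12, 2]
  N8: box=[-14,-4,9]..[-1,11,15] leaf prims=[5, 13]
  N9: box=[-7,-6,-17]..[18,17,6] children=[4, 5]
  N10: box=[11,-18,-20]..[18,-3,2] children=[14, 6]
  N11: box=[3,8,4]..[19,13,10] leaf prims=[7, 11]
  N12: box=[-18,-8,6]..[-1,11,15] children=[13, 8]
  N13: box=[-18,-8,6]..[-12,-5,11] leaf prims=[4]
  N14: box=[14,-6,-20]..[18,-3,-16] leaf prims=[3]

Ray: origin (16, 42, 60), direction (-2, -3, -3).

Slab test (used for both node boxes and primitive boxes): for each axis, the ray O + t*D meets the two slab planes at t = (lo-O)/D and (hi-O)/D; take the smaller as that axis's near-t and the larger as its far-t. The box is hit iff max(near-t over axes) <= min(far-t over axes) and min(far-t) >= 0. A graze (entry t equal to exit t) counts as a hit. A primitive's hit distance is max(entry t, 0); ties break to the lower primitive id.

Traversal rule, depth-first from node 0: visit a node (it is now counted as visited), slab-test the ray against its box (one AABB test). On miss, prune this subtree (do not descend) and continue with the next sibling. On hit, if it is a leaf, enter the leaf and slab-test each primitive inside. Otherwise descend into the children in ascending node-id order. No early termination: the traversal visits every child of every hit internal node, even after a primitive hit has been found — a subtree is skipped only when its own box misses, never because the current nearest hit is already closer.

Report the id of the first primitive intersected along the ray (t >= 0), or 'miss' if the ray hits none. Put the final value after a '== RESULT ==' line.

Trace the traversal:
N0 x:[-3/2,17] y:[25/3,62/3] z:[37/3,80/3] -> hit [37/3,17], descend [1, 7]
  N1 x:[-1,23/2] y:[25/3,20] z:[18,80/3] -> miss, prune
  N7 x:[-3/2,17] y:[29/3,62/3] z:[37/3,56/3] -> hit [37/3,17], descend [2, 12]
    N2 x:[-3/2,13/2] y:[29/3,62/3] z:[37/3,56/3] -> miss, prune
    N12 x:[17/2,17] y:[31/3,50/3] z:[15,18] -> hit [15,50/3], descend [8, 13]
      N8 x:[17/2,15] y:[31/3,46/3] z:[15,17] -> hit [15,15] leaf, test {P5(miss), P13@t=15}
      N13 x:[14,17] y:[47/3,50/3] z:[49/3,18] -> hit [49/3,50/3] leaf, test {P4@t=49/3}

Visited [0, 1, 7, 2, 12, 8, 13]. Tests: 7 box, 2 leaf. Nearest: P13.

== RESULT ==
13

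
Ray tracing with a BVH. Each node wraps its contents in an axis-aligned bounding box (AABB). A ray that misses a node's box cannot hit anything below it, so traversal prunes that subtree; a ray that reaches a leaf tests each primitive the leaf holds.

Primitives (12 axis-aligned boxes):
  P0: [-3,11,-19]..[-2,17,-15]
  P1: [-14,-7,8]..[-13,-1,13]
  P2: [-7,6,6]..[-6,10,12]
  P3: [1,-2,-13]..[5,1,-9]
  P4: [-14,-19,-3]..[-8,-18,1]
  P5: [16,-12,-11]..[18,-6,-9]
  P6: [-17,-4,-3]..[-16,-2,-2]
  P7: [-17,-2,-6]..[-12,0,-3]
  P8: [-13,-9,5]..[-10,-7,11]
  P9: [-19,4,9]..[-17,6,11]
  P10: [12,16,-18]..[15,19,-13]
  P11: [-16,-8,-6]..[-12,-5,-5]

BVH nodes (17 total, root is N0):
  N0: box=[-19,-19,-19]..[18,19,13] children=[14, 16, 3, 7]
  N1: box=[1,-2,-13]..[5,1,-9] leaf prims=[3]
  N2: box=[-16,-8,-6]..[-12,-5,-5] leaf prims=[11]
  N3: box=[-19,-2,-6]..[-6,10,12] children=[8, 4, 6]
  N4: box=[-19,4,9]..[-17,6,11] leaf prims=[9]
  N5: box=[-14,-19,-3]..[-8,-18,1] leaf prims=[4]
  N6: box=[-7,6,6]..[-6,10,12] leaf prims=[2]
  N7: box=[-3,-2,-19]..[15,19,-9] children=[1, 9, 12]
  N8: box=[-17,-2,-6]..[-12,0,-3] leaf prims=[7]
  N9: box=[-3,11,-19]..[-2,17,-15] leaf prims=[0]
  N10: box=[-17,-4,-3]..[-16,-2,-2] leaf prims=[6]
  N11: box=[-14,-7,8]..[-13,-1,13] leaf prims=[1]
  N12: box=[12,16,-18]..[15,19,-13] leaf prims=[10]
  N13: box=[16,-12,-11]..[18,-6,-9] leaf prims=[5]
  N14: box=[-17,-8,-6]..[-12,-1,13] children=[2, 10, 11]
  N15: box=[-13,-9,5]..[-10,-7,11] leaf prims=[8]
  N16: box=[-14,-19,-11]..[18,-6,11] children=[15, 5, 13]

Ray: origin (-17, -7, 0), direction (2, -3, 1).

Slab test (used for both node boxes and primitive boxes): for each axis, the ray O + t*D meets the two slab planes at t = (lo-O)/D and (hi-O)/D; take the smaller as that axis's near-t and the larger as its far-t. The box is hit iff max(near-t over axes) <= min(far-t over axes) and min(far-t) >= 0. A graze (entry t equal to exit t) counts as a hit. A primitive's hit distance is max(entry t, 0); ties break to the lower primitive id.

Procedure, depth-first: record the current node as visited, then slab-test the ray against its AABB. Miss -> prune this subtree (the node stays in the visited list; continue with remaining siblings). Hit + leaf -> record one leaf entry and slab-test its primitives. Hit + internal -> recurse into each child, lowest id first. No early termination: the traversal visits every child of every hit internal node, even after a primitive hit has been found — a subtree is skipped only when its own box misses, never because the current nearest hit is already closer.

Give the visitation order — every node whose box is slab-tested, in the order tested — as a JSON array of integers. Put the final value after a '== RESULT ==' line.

Traverse from the root:
N0 x:[-1,35/2] y:[-26/3,4] z:[-19,13] -> hit [-1,4], descend [3, 7, 14, 16]
  N3 x:[-1,11/2] y:[-17/3,-5/3] z:[-6,12] -> miss, prune
  N7 x:[7,16] y:[-26/3,-5/3] z:[-19,-9] -> miss, prune
  N14 x:[0,5/2] y:[-2,1/3] z:[-6,13] -> hit [0,1/3], descend [2, 10, 11]
    N2 x:[1/2,5/2] y:[-2/3,1/3] z:[-6,-5] -> miss, prune
    N10 x:[0,1/2] y:[-5/3,-1] z:[-3,-2] -> miss, prune
    N11 x:[3/2,2] y:[-2,0] z:[8,13] -> miss, prune
  N16 x:[3/2,35/2] y:[-1/3,4] z:[-11,11] -> hit [3/2,4], descend [5, 13, 15]
    N5 x:[3/2,9/2] y:[11/3,4] z:[-3,1] -> miss, prune
    N13 x:[33/2,35/2] y:[-1/3,5/3] z:[-11,-9] -> miss, prune
    N15 x:[2,7/2] y:[0,2/3] z:[5,11] -> miss, prune

order=[0, 3, 7, 14, 2, 10, 11, 16, 5, 13, 15]  |boxes|=11  |leaves|=0  hit=miss

== RESULT ==
[0, 3, 7, 14, 2, 10, 11, 16, 5, 13, 15]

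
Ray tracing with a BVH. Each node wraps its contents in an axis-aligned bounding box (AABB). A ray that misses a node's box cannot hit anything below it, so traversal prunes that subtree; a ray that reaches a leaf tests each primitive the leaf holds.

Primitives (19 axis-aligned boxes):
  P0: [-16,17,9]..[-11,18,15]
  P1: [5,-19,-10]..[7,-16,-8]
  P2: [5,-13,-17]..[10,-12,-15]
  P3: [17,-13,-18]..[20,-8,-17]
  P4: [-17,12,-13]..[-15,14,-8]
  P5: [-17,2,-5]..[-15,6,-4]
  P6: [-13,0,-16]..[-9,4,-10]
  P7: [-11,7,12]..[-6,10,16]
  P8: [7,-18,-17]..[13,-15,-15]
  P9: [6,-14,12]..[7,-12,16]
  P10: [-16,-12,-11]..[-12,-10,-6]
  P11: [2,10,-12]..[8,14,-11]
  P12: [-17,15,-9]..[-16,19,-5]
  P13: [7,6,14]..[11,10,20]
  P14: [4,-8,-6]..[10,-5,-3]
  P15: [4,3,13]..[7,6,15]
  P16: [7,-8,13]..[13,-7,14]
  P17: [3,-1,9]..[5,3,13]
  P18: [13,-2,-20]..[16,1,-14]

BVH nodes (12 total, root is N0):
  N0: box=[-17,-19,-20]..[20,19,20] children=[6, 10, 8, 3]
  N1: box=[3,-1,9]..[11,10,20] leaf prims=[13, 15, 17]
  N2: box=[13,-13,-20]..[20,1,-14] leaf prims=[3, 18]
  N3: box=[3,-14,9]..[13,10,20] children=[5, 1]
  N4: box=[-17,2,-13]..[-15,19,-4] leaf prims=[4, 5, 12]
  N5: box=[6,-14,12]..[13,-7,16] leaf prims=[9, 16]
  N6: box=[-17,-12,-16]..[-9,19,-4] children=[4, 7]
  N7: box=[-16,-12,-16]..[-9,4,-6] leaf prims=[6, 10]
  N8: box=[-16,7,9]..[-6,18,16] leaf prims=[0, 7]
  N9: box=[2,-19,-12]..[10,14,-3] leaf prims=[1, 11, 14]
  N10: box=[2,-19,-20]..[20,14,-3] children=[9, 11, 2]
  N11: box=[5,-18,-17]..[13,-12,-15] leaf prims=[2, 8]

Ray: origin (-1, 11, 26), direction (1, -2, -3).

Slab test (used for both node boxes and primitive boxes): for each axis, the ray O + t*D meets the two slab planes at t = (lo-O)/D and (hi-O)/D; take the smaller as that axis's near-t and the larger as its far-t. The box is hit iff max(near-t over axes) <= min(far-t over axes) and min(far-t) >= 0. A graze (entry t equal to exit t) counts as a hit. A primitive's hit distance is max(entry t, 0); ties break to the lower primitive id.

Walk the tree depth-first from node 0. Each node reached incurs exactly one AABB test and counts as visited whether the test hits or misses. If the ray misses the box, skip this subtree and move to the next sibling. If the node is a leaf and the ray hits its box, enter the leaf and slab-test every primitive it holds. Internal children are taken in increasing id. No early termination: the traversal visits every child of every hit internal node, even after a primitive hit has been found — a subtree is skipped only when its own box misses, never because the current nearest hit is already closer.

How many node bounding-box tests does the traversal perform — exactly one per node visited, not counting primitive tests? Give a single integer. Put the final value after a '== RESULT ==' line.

Walk:
N0 x:[-16,21] y:[-4,15] z:[2,46/3] -> hit [2,15], descend [3, 6, 8, 10]
  N3 x:[4,14] y:[1/2,25/2] z:[2,17/3] -> hit [4,17/3], descend [1, 5]
    N1 x:[4,12] y:[1/2,6] z:[2,17/3] -> hit [4,17/3] leaf, test {P13(miss), P15(miss), P17@t=13/3}
    N5 x:[7,14] y:[9,25/2] z:[10/3,14/3] -> miss, prune
  N6 x:[-16,-8] y:[-4,23/2] z:[10,14] -> miss, prune
  N8 x:[-15,-5] y:[-7/2,2] z:[10/3,17/3] -> miss, prune
  N10 x:[3,21] y:[-3/2,15] z:[29/3,46/3] -> hit [29/3,15], descend [2, 9, 11]
    N2 x:[14,21] y:[5,12] z:[40/3,46/3] -> miss, prune
    N9 x:[3,11] y:[-3/2,15] z:[29/3,38/3] -> hit [29/3,11] leaf, test {P1(miss), P11(miss), P14(miss)}
    N11 x:[6,14] y:[23/2,29/2] z:[41/3,43/3] -> hit [41/3,14] leaf, test {P2(miss), P8@t=41/3}

10 AABB tests over nodes [0, 3, 1, 5, 6, 8, 10, 2, 9, 11]; 3 leaves entered; closest P17.

== RESULT ==
10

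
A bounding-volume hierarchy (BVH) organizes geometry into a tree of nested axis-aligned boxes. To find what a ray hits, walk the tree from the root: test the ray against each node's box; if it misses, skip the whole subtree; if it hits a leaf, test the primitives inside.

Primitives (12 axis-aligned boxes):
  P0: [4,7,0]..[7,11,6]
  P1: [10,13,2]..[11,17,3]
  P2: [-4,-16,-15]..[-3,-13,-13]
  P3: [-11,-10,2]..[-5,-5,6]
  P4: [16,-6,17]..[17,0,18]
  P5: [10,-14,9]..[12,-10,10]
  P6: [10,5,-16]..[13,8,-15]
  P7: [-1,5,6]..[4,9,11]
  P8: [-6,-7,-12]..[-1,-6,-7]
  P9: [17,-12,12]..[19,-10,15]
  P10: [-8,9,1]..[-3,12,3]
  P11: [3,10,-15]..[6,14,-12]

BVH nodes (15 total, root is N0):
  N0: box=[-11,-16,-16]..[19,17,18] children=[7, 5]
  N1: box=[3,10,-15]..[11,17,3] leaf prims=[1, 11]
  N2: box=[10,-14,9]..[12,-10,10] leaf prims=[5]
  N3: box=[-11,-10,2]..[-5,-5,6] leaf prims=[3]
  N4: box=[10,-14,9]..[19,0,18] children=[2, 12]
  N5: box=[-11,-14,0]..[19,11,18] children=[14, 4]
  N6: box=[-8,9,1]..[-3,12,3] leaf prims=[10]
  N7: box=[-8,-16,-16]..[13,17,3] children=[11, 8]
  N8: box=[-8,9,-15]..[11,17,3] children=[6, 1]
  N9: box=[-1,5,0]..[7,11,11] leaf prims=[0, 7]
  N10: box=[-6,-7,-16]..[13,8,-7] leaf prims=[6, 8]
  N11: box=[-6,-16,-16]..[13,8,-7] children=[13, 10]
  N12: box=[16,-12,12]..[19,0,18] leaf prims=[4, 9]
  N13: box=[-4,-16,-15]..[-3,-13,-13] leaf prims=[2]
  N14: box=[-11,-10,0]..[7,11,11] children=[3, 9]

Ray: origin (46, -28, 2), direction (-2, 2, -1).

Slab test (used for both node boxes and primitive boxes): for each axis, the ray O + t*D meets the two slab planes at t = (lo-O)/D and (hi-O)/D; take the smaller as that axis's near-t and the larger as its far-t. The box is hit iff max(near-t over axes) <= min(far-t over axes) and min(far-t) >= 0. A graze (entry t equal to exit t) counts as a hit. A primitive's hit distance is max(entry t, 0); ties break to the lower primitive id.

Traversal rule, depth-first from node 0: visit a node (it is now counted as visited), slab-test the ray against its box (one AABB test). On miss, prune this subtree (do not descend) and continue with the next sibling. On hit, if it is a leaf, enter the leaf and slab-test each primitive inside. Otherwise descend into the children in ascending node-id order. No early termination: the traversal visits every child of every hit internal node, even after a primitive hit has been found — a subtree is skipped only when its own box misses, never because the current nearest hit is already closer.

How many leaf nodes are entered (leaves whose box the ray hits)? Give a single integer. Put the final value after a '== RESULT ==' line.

Trace the traversal:
N0 x:[27/2,57/2] y:[6,45/2] z:[-16,18] -> hit [27/2,18], descend [5, 7]
  N5 x:[27/2,57/2] y:[7,39/2] z:[-16,2] -> miss, prune
  N7 x:[33/2,27] y:[6,45/2] z:[-1,18] -> hit [33/2,18], descend [8, 11]
    N8 x:[35/2,27] y:[37/2,45/2] z:[-1,17] -> miss, prune
    N11 x:[33/2,26] y:[6,18] z:[9,18] -> hit [33/2,18], descend [10, 13]
      N10 x:[33/2,26] y:[21/2,18] z:[9,18] -> hit [33/2,18] leaf, test {P6@t=17, P8(miss)}
      N13 x:[49/2,25] y:[6,15/2] z:[15,17] -> miss, prune

Visited [0, 5, 7, 8, 11, 10, 13]. Tests: 7 box, 1 leaf. Nearest: P6.

== RESULT ==
1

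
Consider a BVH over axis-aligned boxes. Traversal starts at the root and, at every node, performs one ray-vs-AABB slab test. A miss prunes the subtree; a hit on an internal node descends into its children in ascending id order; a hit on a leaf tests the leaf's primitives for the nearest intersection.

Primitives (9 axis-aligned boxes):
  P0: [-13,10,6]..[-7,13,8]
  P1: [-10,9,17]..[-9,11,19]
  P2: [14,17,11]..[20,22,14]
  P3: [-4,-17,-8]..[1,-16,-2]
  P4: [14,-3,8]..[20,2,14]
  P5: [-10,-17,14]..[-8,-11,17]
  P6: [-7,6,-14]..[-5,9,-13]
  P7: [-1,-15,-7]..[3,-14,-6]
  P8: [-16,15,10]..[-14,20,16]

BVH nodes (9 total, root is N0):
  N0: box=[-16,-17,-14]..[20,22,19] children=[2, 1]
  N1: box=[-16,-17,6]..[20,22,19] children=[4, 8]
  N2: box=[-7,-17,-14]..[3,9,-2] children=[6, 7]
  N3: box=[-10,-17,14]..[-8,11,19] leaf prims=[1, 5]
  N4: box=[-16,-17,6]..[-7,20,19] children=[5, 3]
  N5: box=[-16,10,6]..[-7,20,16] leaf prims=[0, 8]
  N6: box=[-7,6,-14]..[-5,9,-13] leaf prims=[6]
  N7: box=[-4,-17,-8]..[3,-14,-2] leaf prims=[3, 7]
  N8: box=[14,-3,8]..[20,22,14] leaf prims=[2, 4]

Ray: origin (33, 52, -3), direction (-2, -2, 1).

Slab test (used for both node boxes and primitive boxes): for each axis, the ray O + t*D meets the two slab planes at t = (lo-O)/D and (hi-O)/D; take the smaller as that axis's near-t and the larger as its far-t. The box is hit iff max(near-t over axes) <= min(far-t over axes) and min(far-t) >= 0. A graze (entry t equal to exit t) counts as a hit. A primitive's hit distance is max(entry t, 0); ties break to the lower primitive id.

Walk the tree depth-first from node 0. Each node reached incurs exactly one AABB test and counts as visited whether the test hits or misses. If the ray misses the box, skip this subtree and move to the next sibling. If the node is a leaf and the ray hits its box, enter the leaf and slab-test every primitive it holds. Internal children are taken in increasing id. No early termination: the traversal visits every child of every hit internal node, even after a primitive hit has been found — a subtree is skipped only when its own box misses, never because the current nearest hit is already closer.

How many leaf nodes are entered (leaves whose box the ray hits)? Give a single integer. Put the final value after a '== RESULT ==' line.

Traverse from the root:
N0 x:[13/2,49/2] y:[15,69/2] z:[-11,22] -> hit [15,22], descend [1, 2]
  N1 x:[13/2,49/2] y:[15,69/2] z:[9,22] -> hit [15,22], descend [4, 8]
    N4 x:[20,49/2] y:[16,69/2] z:[9,22] -> hit [20,22], descend [3, 5]
      N3 x:[41/2,43/2] y:[41/2,69/2] z:[17,22] -> hit [41/2,43/2] leaf, test {P1@t=21, P5(miss)}
      N5 x:[20,49/2] y:[16,21] z:[9,19] -> miss, prune
    N8 x:[13/2,19/2] y:[15,55/2] z:[11,17] -> miss, prune
  N2 x:[15,20] y:[43/2,69/2] z:[-11,1] -> miss, prune

7 AABB tests over nodes [0, 1, 4, 3, 5, 8, 2]; 1 leaf entered; closest P1.

== RESULT ==
1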